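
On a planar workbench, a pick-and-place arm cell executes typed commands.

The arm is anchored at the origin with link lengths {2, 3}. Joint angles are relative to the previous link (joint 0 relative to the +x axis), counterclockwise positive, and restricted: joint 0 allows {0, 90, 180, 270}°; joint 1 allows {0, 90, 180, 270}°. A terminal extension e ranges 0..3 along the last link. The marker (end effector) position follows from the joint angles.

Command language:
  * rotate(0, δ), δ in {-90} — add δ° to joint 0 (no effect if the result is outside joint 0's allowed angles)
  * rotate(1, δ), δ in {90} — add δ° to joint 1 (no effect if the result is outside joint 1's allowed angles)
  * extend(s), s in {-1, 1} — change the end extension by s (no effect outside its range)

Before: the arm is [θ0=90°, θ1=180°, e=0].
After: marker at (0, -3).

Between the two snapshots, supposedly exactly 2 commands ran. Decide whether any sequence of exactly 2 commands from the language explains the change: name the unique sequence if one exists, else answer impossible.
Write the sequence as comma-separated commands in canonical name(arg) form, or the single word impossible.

start: [θ0=90°, θ1=180°, e=0]
[1] after extend(1): [θ0=90°, θ1=180°, e=1]
[2] after extend(1): [θ0=90°, θ1=180°, e=2]
uniquely the one of 16 2-step routes that fits.

extend(1), extend(1)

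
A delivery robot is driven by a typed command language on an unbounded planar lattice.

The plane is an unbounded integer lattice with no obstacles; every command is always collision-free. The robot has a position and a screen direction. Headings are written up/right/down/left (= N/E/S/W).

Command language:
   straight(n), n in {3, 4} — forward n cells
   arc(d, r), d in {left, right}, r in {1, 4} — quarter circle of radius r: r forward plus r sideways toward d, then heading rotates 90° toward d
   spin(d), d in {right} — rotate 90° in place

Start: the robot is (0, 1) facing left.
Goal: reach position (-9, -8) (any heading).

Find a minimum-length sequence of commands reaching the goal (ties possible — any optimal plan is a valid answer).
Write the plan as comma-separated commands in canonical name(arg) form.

begin: (0, 1) facing left
[1] after arc(left, 1): (-1, 0) facing down
[2] after arc(right, 4): (-5, -4) facing left
[3] after arc(left, 4): (-9, -8) facing down
shorter routes all fall short; 3 is best.

arc(left, 1), arc(right, 4), arc(left, 4)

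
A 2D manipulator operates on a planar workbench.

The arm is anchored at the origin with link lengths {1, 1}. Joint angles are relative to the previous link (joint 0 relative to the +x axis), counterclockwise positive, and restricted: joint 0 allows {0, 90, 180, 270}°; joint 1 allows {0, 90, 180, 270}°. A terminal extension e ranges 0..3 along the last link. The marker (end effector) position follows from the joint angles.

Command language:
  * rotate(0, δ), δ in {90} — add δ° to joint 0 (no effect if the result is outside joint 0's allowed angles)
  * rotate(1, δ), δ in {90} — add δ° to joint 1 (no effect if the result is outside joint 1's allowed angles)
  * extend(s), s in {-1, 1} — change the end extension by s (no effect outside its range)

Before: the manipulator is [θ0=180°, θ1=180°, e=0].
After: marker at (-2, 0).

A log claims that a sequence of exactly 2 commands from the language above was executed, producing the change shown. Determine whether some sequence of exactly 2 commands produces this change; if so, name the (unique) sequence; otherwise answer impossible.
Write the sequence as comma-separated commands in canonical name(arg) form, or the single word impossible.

begin: [θ0=180°, θ1=180°, e=0]
step 1 (rotate(1, 90)): [θ0=180°, θ1=270°, e=0]
step 2 (rotate(1, 90)): [θ0=180°, θ1=0°, e=0]
all 16 alternatives checked — unique.

rotate(1, 90), rotate(1, 90)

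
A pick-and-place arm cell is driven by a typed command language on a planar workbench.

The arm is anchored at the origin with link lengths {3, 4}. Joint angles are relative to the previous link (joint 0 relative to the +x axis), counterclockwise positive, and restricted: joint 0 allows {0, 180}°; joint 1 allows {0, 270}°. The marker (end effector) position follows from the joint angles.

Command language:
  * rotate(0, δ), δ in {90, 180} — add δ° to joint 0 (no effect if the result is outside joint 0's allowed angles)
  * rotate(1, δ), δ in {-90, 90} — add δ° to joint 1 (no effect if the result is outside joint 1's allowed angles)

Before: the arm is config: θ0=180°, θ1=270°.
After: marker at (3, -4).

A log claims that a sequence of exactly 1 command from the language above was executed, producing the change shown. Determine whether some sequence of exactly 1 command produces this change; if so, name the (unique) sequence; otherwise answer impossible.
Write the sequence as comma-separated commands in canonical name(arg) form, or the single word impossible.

rotate(0, 180)

initial: config: θ0=180°, θ1=270°
[1] after rotate(0, 180): config: θ0=0°, θ1=270°
all 4 alternatives checked — unique.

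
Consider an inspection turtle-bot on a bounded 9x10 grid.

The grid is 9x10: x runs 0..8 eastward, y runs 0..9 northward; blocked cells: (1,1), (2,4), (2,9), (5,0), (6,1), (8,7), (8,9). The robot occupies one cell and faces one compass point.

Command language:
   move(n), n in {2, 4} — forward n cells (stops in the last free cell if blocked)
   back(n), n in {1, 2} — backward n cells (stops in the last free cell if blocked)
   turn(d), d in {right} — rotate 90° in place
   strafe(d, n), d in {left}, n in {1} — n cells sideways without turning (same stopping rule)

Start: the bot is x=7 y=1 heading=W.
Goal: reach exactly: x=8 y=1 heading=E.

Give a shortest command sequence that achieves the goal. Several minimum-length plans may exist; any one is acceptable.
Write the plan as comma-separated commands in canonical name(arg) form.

back(1), turn(right), turn(right)

from: x=7 y=1 heading=W
1. back(1) → x=8 y=1 heading=W
2. turn(right) → x=8 y=1 heading=N
3. turn(right) → x=8 y=1 heading=E
no 2-step plan works, so 3 is optimal.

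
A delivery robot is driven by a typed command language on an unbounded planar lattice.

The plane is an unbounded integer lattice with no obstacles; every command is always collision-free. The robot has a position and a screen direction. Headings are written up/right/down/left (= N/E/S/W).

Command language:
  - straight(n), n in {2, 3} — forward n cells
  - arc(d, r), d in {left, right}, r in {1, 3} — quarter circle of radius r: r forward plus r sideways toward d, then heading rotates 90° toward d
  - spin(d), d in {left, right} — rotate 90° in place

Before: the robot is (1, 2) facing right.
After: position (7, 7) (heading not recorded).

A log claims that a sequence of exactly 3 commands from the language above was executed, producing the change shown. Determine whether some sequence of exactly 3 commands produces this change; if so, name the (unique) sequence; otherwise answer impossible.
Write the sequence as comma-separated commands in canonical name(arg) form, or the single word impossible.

key: running straight(2) before straight(3) would end elsewhere — order is forced
from: (1, 2) facing right
t=1 straight(3) ⇒ (4, 2) facing right
t=2 arc(left, 3) ⇒ (7, 5) facing up
t=3 straight(2) ⇒ (7, 7) facing up
all 512 alternatives checked — unique.

straight(3), arc(left, 3), straight(2)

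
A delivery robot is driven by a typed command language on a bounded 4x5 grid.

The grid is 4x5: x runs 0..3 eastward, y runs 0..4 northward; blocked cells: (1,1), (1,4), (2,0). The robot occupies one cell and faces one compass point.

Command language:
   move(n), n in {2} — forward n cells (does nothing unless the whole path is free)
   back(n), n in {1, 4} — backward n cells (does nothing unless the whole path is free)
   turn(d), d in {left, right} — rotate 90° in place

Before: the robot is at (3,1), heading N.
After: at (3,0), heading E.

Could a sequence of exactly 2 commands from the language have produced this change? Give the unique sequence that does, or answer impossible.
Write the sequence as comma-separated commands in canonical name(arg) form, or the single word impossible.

key: position moved to (3,0) AND the heading swung to E — translation plus rotation needed
start: at (3,1), heading N
t=1 back(1) ⇒ at (3,0), heading N
t=2 turn(right) ⇒ at (3,0), heading E
no other 2-command option fits: unique.

back(1), turn(right)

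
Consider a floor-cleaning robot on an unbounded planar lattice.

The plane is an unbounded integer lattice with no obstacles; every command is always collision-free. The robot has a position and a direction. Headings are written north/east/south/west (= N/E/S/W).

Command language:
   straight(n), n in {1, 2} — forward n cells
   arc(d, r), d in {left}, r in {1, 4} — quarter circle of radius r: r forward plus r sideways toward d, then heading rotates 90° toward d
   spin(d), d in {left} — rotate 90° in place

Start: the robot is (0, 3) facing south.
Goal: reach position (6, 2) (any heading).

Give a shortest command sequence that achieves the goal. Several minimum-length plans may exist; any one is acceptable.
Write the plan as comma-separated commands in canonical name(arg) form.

begin: (0, 3) facing south
t=1 arc(left, 1) ⇒ (1, 2) facing east
t=2 straight(2) ⇒ (3, 2) facing east
t=3 straight(2) ⇒ (5, 2) facing east
t=4 straight(1) ⇒ (6, 2) facing east
minimal: 4 command(s), checked below 4.

arc(left, 1), straight(2), straight(2), straight(1)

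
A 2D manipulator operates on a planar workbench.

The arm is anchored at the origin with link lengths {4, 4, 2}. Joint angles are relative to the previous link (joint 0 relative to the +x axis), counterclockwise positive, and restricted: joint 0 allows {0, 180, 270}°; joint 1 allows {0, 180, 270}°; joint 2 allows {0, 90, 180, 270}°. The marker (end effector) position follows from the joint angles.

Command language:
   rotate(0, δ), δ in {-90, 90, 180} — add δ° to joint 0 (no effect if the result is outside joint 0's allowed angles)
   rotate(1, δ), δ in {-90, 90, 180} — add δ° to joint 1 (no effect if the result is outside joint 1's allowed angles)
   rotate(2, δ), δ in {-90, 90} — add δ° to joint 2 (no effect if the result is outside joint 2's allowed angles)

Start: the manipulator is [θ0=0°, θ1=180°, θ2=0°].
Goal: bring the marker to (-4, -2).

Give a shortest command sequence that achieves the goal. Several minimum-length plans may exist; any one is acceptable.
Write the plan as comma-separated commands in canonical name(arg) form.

rotate(2, -90), rotate(1, 90), rotate(0, -90)

initial: [θ0=0°, θ1=180°, θ2=0°]
step 1 (rotate(2, -90)): [θ0=0°, θ1=180°, θ2=270°]
step 2 (rotate(1, 90)): [θ0=0°, θ1=270°, θ2=270°]
step 3 (rotate(0, -90)): [θ0=270°, θ1=270°, θ2=270°]
nothing shorter than 3 reaches the goal.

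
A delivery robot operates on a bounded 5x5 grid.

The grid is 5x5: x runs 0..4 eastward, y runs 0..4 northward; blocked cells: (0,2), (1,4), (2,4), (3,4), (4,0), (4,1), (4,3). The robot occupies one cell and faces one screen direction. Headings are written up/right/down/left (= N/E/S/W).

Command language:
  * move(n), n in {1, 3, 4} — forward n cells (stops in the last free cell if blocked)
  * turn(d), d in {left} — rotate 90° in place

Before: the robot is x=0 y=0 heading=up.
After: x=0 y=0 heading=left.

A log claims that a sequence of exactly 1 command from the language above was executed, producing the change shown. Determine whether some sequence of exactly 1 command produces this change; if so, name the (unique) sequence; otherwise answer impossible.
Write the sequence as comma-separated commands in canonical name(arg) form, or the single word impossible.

key: parked at (0,0) the whole time — nothing moves the robot
from: x=0 y=0 heading=up
1. turn(left) → x=0 y=0 heading=left
all 4 alternatives checked — unique.

turn(left)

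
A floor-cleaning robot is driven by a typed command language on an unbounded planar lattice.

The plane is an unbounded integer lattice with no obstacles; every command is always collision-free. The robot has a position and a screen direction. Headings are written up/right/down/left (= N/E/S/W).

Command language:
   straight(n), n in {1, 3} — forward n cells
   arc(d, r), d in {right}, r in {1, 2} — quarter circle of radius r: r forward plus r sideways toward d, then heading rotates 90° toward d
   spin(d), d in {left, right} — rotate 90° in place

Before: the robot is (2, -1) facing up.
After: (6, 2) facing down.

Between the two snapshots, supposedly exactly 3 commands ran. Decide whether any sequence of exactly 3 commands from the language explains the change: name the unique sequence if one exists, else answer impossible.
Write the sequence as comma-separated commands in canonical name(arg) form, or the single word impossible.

straight(3), arc(right, 2), arc(right, 2)

key: cell and facing (now S) both changed — the 3 commands mix motion and turning
initial: (2, -1) facing up
[1] after straight(3): (2, 2) facing up
[2] after arc(right, 2): (4, 4) facing right
[3] after arc(right, 2): (6, 2) facing down
all 216 alternatives checked — unique.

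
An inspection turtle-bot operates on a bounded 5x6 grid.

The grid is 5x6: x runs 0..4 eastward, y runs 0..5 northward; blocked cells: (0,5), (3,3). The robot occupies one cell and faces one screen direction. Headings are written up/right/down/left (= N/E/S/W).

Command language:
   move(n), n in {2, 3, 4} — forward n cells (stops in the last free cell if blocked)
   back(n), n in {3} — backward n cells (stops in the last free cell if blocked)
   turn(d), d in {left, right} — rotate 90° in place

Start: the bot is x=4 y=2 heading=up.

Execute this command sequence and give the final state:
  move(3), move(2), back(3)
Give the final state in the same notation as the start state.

initial: x=4 y=2 heading=up
t=1 move(3) ⇒ x=4 y=5 heading=up
t=2 move(2) ⇒ x=4 y=5 heading=up
t=3 back(3) ⇒ x=4 y=2 heading=up

x=4 y=2 heading=up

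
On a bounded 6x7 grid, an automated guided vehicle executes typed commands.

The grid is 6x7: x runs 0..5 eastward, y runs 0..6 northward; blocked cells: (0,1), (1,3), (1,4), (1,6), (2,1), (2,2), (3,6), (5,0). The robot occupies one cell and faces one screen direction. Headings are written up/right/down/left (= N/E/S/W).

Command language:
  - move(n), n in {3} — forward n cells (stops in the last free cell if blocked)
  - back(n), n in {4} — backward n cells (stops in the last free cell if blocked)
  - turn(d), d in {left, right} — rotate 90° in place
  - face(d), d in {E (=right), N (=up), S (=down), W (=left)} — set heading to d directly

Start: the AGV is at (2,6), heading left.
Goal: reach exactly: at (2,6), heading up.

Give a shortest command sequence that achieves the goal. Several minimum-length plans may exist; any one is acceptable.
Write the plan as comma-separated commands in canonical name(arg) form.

t0: at (2,6), heading left
step 1 (face(N)): at (2,6), heading up
no 0-step plan works, so 1 is optimal.

face(N)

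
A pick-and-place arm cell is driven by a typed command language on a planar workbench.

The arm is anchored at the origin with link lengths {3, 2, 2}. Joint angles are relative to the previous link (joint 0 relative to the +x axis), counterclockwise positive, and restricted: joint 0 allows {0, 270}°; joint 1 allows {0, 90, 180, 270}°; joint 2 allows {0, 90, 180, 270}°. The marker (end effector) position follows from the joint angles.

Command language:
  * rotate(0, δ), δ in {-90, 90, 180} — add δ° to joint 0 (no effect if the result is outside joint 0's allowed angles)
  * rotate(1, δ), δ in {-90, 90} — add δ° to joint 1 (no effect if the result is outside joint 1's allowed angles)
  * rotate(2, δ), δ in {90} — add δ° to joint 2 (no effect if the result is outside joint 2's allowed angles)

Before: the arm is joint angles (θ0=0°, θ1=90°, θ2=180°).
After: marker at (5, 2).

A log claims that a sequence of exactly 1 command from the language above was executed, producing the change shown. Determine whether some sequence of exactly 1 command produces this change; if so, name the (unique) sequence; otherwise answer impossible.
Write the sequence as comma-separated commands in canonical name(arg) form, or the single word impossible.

rotate(2, 90)

begin: joint angles (θ0=0°, θ1=90°, θ2=180°)
t=1 rotate(2, 90) ⇒ joint angles (θ0=0°, θ1=90°, θ2=270°)
all 6 alternatives checked — unique.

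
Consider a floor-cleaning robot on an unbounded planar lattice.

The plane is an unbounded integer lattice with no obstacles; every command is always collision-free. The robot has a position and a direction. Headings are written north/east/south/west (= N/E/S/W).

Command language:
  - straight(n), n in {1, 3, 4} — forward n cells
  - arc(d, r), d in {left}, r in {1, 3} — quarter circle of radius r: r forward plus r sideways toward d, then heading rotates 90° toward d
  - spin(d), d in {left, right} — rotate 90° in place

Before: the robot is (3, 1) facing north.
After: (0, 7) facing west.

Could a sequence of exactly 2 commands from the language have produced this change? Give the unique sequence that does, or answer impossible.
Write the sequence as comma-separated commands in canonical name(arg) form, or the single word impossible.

straight(3), arc(left, 3)

key: cell and facing (now W) both changed — the 2 commands mix motion and turning
t0: (3, 1) facing north
[1] after straight(3): (3, 4) facing north
[2] after arc(left, 3): (0, 7) facing west
uniquely the one of 49 2-step routes that fits.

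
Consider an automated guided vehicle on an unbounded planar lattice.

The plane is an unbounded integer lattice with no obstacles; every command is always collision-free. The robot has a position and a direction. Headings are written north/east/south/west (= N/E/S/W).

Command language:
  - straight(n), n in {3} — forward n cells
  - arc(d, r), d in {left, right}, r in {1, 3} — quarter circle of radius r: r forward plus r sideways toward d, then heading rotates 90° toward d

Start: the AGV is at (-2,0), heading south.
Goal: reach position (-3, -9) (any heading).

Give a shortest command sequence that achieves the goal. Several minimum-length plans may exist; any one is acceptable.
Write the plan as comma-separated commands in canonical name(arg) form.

initial: at (-2,0), heading south
[1] after arc(right, 3): at (-5,-3), heading west
[2] after arc(left, 1): at (-6,-4), heading south
[3] after arc(left, 1): at (-5,-5), heading east
[4] after arc(right, 3): at (-2,-8), heading south
[5] after arc(right, 1): at (-3,-9), heading west
shorter routes all fall short; 5 is best.

arc(right, 3), arc(left, 1), arc(left, 1), arc(right, 3), arc(right, 1)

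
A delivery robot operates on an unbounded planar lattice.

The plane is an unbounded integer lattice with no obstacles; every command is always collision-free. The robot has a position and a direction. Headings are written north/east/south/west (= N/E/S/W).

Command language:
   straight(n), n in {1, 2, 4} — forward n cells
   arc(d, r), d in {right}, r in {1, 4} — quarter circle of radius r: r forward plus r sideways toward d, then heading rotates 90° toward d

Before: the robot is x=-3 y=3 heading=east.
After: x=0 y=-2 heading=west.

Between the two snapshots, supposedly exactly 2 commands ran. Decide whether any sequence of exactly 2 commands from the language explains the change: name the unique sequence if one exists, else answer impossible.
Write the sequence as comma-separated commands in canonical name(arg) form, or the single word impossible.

key: position moved to (0,-2) AND the heading swung to W — translation plus rotation needed
t0: x=-3 y=3 heading=east
[1] after arc(right, 4): x=1 y=-1 heading=south
[2] after arc(right, 1): x=0 y=-2 heading=west
no rival 2-sequence matches.

arc(right, 4), arc(right, 1)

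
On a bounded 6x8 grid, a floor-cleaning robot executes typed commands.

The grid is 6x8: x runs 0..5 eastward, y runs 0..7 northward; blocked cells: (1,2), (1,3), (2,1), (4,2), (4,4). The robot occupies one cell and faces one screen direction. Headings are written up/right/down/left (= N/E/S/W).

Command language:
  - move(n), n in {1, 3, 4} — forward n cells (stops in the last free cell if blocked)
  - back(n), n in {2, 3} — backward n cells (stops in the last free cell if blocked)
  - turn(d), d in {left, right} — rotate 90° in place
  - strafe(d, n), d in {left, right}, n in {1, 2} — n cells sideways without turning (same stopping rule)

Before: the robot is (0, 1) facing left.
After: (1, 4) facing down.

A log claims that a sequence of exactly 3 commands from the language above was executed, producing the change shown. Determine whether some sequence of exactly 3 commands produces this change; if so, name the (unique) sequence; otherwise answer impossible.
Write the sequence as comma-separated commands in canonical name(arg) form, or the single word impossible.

key: order matters: swapping turn(left) and strafe(left, 1) lands elsewhere
begin: (0, 1) facing left
1. turn(left) → (0, 1) facing down
2. back(3) → (0, 4) facing down
3. strafe(left, 1) → (1, 4) facing down
no other 3-command option fits: unique.

turn(left), back(3), strafe(left, 1)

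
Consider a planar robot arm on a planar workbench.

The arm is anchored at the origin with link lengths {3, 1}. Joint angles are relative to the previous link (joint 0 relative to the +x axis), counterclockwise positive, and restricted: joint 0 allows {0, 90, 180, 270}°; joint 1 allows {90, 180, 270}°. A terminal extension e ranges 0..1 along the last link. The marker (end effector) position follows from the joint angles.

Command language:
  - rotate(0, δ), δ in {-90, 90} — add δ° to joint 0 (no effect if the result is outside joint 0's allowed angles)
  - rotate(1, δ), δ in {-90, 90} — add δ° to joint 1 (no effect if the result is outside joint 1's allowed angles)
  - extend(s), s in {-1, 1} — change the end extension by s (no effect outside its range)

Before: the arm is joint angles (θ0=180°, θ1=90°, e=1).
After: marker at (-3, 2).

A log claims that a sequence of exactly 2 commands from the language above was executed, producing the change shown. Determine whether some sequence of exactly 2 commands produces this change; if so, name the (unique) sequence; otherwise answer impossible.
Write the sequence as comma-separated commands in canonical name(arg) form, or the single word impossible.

initial: joint angles (θ0=180°, θ1=90°, e=1)
t=1 rotate(1, 90) ⇒ joint angles (θ0=180°, θ1=180°, e=1)
t=2 rotate(1, 90) ⇒ joint angles (θ0=180°, θ1=270°, e=1)
no rival 2-sequence matches.

rotate(1, 90), rotate(1, 90)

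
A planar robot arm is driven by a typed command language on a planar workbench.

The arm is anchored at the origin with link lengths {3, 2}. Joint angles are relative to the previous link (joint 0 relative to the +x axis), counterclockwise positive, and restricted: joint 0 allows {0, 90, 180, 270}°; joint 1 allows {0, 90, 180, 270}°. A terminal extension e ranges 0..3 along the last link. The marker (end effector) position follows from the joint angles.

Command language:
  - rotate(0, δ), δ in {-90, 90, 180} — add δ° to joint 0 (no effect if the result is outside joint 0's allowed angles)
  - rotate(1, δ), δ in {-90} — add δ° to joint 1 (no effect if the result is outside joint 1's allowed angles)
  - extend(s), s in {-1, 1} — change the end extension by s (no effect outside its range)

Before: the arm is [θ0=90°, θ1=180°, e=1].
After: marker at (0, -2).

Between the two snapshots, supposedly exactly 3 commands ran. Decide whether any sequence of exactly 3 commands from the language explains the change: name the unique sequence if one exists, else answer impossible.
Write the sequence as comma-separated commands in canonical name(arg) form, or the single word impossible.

start: [θ0=90°, θ1=180°, e=1]
t=1 extend(1) ⇒ [θ0=90°, θ1=180°, e=2]
t=2 extend(1) ⇒ [θ0=90°, θ1=180°, e=3]
t=3 extend(1) ⇒ [θ0=90°, θ1=180°, e=3]
all 216 alternatives checked — unique.

extend(1), extend(1), extend(1)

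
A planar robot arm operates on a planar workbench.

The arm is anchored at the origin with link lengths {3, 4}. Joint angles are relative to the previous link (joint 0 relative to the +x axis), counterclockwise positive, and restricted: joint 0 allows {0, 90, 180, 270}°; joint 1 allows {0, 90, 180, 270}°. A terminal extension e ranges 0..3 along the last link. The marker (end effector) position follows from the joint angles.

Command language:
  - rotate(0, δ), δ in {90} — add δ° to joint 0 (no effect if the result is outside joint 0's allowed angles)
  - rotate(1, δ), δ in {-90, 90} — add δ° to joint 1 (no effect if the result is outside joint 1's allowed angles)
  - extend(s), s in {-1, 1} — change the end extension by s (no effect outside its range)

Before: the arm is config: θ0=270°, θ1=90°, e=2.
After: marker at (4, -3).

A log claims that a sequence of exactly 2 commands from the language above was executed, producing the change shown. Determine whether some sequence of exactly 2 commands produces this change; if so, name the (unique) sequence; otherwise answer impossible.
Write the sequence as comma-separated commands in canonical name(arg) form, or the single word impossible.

t0: config: θ0=270°, θ1=90°, e=2
[1] after extend(-1): config: θ0=270°, θ1=90°, e=1
[2] after extend(-1): config: θ0=270°, θ1=90°, e=0
no rival 2-sequence matches.

extend(-1), extend(-1)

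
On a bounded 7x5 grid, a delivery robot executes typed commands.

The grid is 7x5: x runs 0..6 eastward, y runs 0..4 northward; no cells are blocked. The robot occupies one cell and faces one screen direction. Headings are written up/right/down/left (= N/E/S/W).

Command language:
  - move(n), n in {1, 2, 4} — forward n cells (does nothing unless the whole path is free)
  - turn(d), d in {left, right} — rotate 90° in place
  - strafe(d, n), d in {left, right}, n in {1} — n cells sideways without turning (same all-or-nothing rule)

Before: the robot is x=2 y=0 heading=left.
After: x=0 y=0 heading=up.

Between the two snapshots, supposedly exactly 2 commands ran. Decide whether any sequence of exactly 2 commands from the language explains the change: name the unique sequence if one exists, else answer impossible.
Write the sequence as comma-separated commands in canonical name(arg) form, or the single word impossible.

key: position moved to (0,0) AND the heading swung to N — translation plus rotation needed
begin: x=2 y=0 heading=left
[1] after move(2): x=0 y=0 heading=left
[2] after turn(right): x=0 y=0 heading=up
no other 2-command option fits: unique.

move(2), turn(right)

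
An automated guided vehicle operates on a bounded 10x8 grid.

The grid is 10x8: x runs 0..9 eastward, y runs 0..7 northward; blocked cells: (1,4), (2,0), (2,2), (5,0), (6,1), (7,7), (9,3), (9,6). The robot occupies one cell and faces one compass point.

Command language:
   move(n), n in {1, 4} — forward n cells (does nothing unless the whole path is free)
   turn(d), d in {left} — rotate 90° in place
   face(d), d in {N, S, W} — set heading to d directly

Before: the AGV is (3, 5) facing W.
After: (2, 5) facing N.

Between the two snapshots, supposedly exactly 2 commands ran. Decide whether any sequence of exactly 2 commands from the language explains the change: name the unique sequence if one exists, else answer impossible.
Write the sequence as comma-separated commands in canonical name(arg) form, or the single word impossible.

key: running face(N) before move(1) would end elsewhere — order is forced
initial: (3, 5) facing W
t=1 move(1) ⇒ (2, 5) facing W
t=2 face(N) ⇒ (2, 5) facing N
no rival 2-sequence matches.

move(1), face(N)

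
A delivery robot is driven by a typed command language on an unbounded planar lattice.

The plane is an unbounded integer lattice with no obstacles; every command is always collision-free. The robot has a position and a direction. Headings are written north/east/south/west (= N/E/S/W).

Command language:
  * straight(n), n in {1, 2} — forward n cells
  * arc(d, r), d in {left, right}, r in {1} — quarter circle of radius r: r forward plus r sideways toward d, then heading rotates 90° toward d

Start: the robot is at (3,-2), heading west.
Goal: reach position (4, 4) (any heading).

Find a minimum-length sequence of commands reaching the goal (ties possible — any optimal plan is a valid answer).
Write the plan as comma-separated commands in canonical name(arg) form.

arc(right, 1), straight(1), straight(2), arc(right, 1), arc(left, 1)

begin: at (3,-2), heading west
1. arc(right, 1) → at (2,-1), heading north
2. straight(1) → at (2,0), heading north
3. straight(2) → at (2,2), heading north
4. arc(right, 1) → at (3,3), heading east
5. arc(left, 1) → at (4,4), heading north
no 4-step plan works, so 5 is optimal.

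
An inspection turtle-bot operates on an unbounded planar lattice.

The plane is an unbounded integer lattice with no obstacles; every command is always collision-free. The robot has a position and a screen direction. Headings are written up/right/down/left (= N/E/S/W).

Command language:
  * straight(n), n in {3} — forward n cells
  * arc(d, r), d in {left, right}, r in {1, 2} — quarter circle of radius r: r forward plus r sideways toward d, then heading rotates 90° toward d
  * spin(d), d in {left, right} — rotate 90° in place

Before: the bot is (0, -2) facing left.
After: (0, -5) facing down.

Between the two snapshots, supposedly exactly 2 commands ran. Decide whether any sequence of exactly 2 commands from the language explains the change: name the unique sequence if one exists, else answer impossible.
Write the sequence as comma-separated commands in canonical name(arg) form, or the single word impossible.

key: cell and facing (now S) both changed — the 2 commands mix motion and turning
start: (0, -2) facing left
step 1 (spin(left)): (0, -2) facing down
step 2 (straight(3)): (0, -5) facing down
all 49 alternatives checked — unique.

spin(left), straight(3)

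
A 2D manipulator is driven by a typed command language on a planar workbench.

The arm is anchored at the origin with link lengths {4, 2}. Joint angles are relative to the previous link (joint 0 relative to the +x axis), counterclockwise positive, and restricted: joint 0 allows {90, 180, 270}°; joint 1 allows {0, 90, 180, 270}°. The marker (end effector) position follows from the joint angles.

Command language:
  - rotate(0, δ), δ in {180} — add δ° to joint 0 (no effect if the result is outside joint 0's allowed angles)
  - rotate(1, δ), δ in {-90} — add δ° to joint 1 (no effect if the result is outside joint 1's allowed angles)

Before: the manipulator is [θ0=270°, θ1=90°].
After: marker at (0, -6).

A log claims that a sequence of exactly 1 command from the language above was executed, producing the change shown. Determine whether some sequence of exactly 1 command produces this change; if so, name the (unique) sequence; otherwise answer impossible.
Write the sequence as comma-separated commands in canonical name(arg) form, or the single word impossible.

t0: [θ0=270°, θ1=90°]
step 1 (rotate(1, -90)): [θ0=270°, θ1=0°]
uniquely the one of 2 1-step routes that fits.

rotate(1, -90)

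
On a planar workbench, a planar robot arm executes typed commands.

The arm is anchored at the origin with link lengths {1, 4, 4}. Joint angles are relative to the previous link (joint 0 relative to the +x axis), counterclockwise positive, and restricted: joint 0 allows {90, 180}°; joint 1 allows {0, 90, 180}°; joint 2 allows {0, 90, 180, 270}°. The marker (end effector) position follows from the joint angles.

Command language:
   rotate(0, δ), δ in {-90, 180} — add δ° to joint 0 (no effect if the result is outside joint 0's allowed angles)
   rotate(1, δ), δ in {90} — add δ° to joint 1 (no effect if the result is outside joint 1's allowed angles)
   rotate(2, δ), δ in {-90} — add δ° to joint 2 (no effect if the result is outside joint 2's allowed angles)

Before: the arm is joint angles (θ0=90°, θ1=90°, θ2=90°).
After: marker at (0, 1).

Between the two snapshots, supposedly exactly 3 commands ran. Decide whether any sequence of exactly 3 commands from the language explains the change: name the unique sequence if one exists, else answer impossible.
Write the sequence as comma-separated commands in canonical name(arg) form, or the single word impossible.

rotate(2, -90), rotate(2, -90), rotate(2, -90)

from: joint angles (θ0=90°, θ1=90°, θ2=90°)
1. rotate(2, -90) → joint angles (θ0=90°, θ1=90°, θ2=0°)
2. rotate(2, -90) → joint angles (θ0=90°, θ1=90°, θ2=270°)
3. rotate(2, -90) → joint angles (θ0=90°, θ1=90°, θ2=180°)
no rival 3-sequence matches.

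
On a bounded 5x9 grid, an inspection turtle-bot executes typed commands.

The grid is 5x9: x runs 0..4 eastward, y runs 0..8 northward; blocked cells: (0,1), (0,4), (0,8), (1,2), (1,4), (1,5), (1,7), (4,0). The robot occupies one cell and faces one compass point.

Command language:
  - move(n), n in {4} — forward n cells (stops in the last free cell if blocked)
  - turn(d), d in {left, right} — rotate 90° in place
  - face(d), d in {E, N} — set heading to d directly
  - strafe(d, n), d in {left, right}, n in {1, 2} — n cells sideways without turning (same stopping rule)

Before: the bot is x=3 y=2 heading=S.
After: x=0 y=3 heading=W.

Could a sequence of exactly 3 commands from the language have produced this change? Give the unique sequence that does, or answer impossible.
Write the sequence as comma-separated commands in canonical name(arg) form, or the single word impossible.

key: move(4) runs into the grid edge before its full distance
t0: x=3 y=2 heading=S
1. turn(right) → x=3 y=2 heading=W
2. strafe(right, 1) → x=3 y=3 heading=W
3. move(4) → x=0 y=3 heading=W
all 729 alternatives checked — unique.

turn(right), strafe(right, 1), move(4)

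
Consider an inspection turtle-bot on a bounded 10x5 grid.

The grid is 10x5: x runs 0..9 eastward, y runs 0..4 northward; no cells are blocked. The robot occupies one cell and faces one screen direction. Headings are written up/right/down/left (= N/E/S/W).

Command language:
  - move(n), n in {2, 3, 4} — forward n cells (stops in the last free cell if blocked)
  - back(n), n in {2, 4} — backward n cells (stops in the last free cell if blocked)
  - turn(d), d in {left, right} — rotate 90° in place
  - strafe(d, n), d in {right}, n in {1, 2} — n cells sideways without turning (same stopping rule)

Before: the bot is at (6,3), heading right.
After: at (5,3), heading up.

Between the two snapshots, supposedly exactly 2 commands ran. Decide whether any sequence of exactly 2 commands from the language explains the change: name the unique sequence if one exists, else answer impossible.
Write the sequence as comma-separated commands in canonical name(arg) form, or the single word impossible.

impossible

checked all 2-command options: none fits.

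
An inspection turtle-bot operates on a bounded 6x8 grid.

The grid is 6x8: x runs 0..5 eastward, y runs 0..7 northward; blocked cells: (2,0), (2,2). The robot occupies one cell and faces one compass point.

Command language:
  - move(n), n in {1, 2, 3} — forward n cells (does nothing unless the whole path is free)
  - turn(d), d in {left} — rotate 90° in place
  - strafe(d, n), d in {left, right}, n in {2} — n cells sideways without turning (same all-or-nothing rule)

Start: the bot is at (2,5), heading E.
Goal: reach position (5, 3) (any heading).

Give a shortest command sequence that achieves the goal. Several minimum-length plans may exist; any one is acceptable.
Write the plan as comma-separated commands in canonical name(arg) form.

initial: at (2,5), heading E
[1] after move(3): at (5,5), heading E
[2] after strafe(right, 2): at (5,3), heading E
shorter routes all fall short; 2 is best.

move(3), strafe(right, 2)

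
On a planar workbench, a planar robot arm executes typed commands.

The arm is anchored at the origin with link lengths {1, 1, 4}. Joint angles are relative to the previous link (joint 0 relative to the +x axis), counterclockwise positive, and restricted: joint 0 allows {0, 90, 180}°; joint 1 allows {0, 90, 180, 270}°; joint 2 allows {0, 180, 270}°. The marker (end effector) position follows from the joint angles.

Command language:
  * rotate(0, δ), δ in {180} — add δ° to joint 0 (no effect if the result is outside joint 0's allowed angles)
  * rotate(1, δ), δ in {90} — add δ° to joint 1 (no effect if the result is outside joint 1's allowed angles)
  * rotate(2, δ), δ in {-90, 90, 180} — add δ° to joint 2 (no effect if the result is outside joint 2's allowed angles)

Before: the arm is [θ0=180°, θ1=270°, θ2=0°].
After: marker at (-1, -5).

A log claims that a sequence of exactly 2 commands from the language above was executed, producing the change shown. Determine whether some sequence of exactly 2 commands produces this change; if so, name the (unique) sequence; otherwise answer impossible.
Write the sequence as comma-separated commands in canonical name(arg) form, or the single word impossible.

from: [θ0=180°, θ1=270°, θ2=0°]
1. rotate(1, 90) → [θ0=180°, θ1=0°, θ2=0°]
2. rotate(1, 90) → [θ0=180°, θ1=90°, θ2=0°]
no rival 2-sequence matches.

rotate(1, 90), rotate(1, 90)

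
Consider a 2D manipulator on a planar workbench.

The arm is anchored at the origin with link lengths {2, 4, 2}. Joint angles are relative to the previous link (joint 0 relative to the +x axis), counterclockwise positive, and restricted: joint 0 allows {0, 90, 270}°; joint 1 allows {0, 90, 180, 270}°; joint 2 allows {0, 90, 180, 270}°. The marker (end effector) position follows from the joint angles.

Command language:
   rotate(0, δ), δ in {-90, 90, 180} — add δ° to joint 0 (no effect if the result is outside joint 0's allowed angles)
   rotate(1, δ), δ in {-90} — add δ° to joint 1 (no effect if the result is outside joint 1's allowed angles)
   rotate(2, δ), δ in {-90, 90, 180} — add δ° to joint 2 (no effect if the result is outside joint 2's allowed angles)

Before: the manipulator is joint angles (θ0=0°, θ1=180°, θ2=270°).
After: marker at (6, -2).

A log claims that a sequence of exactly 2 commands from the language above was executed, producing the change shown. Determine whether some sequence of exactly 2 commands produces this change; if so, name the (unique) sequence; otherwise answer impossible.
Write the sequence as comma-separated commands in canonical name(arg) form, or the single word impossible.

rotate(1, -90), rotate(1, -90)

initial: joint angles (θ0=0°, θ1=180°, θ2=270°)
t=1 rotate(1, -90) ⇒ joint angles (θ0=0°, θ1=90°, θ2=270°)
t=2 rotate(1, -90) ⇒ joint angles (θ0=0°, θ1=0°, θ2=270°)
no rival 2-sequence matches.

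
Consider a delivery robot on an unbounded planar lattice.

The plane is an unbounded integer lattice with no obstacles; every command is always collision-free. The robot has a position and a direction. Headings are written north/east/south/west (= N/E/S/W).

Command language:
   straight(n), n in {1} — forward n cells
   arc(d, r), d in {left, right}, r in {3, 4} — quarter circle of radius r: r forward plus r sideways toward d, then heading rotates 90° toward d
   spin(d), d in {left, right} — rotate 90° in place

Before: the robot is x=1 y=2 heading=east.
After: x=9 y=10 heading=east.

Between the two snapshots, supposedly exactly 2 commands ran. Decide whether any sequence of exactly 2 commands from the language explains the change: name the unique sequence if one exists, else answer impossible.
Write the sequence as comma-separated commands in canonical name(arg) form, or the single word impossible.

key: still facing E at the end — net rotation zero over 2 steps
t0: x=1 y=2 heading=east
1. arc(left, 4) → x=5 y=6 heading=north
2. arc(right, 4) → x=9 y=10 heading=east
no other 2-command option fits: unique.

arc(left, 4), arc(right, 4)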